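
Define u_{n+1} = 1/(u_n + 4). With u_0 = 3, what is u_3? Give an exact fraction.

29/123

u_1 = 1/(3 + 4) = 1/7.
u_2 = 1/(1/7 + 4) = 7/29.
u_3 = 1/(7/29 + 4) = 29/123.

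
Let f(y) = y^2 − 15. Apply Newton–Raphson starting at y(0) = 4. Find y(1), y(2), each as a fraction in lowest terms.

f'(y) = 2y.
f(4) = 1, f'(4) = 8, so y(1) = 4 − 1/8 = 31/8.
f(31/8) = 1/64, f'(31/8) = 31/4, so y(2) = (31/8) − (1/64)/(31/4) = 1921/496.

y(1) = 31/8, y(2) = 1921/496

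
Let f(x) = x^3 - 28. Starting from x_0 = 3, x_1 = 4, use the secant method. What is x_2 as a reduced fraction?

f(3) = -1, f(4) = 36. x_2 = 4 - 36·(4 - 3)/(36 - (-1)) = 112/37.

112/37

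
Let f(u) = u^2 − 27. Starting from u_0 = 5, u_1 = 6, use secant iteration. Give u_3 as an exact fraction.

f(5) = −2, f(6) = 9. u_2 = 6 − 9·(6 − 5)/(9 − (−2)) = 57/11.
f(6) = 9, f(57/11) = −18/121. u_3 = (57/11) − (−18/121)·((57/11) − 6)/((−18/121) − 9) = 213/41.

213/41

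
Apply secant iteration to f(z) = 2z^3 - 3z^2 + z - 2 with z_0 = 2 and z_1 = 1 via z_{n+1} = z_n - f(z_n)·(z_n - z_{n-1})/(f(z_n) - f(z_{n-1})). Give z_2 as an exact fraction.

4/3

f(2) = 4, f(1) = -2. z_2 = 1 - (-2)·(1 - 2)/((-2) - 4) = 4/3.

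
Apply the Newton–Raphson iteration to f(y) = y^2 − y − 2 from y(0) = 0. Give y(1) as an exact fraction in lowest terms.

f'(y) = 2y − 1.
f(0) = −2, f'(0) = −1, so y(1) = 0 − (−2)/(−1) = −2.

−2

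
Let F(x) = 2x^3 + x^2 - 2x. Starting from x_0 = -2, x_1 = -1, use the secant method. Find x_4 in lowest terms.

F(-2) = -8, F(-1) = 1. x_2 = (-1) - 1·((-1) - (-2))/(1 - (-8)) = -10/9.
F(-1) = 1, F(-10/9) = 520/729. x_3 = (-10/9) - (520/729)·((-10/9) - (-1))/((520/729) - 1) = -290/209.
F(-10/9) = 520/729, F(-290/209) = -5866120/9129329. x_4 = (-290/209) - (-5866120/9129329)·((-290/209) - (-10/9))/((-5866120/9129329) - (520/729)) = -10902550/8676589.

-10902550/8676589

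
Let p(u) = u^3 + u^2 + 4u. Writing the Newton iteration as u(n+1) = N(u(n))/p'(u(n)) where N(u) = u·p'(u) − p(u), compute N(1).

p'(u) = 3u^2 + 2u + 4.
N(u) = u·p'(u) − p(u) = u·(3u^2 + 2u + 4) − (u^3 + u^2 + 4u) = 2u^3 + u^2.
N(1) = 3.

3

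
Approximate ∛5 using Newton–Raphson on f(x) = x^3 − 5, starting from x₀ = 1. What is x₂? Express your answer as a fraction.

f'(x) = 3x^2.
f(1) = −4, f'(1) = 3, so x₁ = 1 − (−4)/3 = 7/3.
f(7/3) = 208/27, f'(7/3) = 49/3, so x₂ = (7/3) − (208/27)/(49/3) = 821/441.

821/441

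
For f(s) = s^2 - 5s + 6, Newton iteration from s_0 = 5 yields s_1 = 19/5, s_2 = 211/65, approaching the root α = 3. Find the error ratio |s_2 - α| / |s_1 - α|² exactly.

s_1 - α = 19/5 - 3 = 4/5, so |s_1 - α| = 4/5.
s_2 - α = 211/65 - 3 = 16/65, so |s_2 - α| = 16/65.
|s_1 - α|² = 16/25.
Ratio = (16/65) / (16/25) = 5/13.

5/13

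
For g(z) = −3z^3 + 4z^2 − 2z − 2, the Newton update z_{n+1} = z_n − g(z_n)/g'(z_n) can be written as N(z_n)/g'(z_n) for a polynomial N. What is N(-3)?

g'(z) = −9z^2 + 8z − 2.
N(z) = z·g'(z) − g(z) = z·(−9z^2 + 8z − 2) − (−3z^3 + 4z^2 − 2z − 2) = −6z^3 + 4z^2 + 2.
N(-3) = 200.

200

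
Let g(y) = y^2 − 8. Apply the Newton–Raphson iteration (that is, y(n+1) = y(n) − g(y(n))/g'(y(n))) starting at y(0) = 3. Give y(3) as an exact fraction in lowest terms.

665857/235416

g'(y) = 2y.
g(3) = 1, g'(3) = 6, so y(1) = 3 − 1/6 = 17/6.
g(17/6) = 1/36, g'(17/6) = 17/3, so y(2) = (17/6) − (1/36)/(17/3) = 577/204.
g(577/204) = 1/41616, g'(577/204) = 577/102, so y(3) = (577/204) − (1/41616)/(577/102) = 665857/235416.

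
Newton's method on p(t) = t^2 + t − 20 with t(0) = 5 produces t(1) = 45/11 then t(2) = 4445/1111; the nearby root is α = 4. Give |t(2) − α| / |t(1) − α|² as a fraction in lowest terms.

11/101

t(1) − α = 45/11 − 4 = 1/11, so |t(1) − α| = 1/11.
t(2) − α = 4445/1111 − 4 = 1/1111, so |t(2) − α| = 1/1111.
|t(1) − α|² = 1/121.
Ratio = (1/1111) / (1/121) = 11/101.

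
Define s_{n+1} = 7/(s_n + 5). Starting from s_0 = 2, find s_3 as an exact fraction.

42/37

s_1 = 7/(2 + 5) = 1.
s_2 = 7/(1 + 5) = 7/6.
s_3 = 7/(7/6 + 5) = 42/37.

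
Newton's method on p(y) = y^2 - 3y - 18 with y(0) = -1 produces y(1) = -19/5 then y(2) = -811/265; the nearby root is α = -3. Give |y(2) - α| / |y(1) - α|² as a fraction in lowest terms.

y(1) - α = -19/5 - (-3) = -19/5 + 3 = -4/5, so |y(1) - α| = 4/5.
y(2) - α = -811/265 - (-3) = -811/265 + 3 = -16/265, so |y(2) - α| = 16/265.
|y(1) - α|² = 16/25.
Ratio = (16/265) / (16/25) = 5/53.

5/53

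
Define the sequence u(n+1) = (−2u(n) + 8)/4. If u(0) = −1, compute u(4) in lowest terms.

19/16

u(1) = (−2·(−1) + 8)/4 = 5/2.
u(2) = (−2·(5/2) + 8)/4 = 3/4.
u(3) = (−2·(3/4) + 8)/4 = 13/8.
u(4) = (−2·(13/8) + 8)/4 = 19/16.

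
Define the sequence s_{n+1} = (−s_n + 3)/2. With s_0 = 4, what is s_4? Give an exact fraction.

19/16

s_1 = (−4 + 3)/2 = −1/2.
s_2 = (−(−1/2) + 3)/2 = 7/4.
s_3 = (−(7/4) + 3)/2 = 5/8.
s_4 = (−(5/8) + 3)/2 = 19/16.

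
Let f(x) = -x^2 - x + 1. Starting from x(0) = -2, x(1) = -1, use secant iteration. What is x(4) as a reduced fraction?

-21/13

f(-2) = -1, f(-1) = 1. x(2) = (-1) - 1·((-1) - (-2))/(1 - (-1)) = -3/2.
f(-1) = 1, f(-3/2) = 1/4. x(3) = (-3/2) - (1/4)·((-3/2) - (-1))/((1/4) - 1) = -5/3.
f(-3/2) = 1/4, f(-5/3) = -1/9. x(4) = (-5/3) - (-1/9)·((-5/3) - (-3/2))/((-1/9) - (1/4)) = -21/13.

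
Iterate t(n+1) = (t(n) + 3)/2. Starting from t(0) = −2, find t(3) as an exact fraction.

t(1) = ((−2) + 3)/2 = 1/2.
t(2) = ((1/2) + 3)/2 = 7/4.
t(3) = ((7/4) + 3)/2 = 19/8.

19/8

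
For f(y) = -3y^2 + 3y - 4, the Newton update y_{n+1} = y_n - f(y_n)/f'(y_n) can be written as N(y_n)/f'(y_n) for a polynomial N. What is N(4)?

f'(y) = -6y + 3.
N(y) = y·f'(y) - f(y) = y·(-6y + 3) - (-3y^2 + 3y - 4) = -3y^2 + 4.
N(4) = -44.

-44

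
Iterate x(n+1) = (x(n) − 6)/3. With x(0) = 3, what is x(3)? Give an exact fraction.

x(1) = (3 − 6)/3 = −1.
x(2) = ((−1) − 6)/3 = −7/3.
x(3) = ((−7/3) − 6)/3 = −25/9.

−25/9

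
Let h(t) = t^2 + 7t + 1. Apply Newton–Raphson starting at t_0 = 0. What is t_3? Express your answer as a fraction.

−105937/726103

h'(t) = 2t + 7.
h(0) = 1, h'(0) = 7, so t_1 = 0 − 1/7 = −1/7.
h(−1/7) = 1/49, h'(−1/7) = 47/7, so t_2 = (−1/7) − (1/49)/(47/7) = −48/329.
h(−48/329) = 1/108241, h'(−48/329) = 2207/329, so t_3 = (−48/329) − (1/108241)/(2207/329) = −105937/726103.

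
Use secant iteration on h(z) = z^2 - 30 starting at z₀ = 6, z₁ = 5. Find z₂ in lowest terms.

60/11

h(6) = 6, h(5) = -5. z₂ = 5 - (-5)·(5 - 6)/((-5) - 6) = 60/11.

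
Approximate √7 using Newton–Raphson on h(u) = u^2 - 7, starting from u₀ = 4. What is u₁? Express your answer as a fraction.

23/8

h'(u) = 2u.
h(4) = 9, h'(4) = 8, so u₁ = 4 - 9/8 = 23/8.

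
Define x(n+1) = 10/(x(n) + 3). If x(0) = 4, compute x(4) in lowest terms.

1630/799

x(1) = 10/(4 + 3) = 10/7.
x(2) = 10/(10/7 + 3) = 70/31.
x(3) = 10/(70/31 + 3) = 310/163.
x(4) = 10/(310/163 + 3) = 1630/799.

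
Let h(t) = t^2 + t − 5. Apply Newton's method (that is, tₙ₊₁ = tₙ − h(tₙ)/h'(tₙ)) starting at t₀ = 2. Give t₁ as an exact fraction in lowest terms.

9/5

h'(t) = 2t + 1.
h(2) = 1, h'(2) = 5, so t₁ = 2 − 1/5 = 9/5.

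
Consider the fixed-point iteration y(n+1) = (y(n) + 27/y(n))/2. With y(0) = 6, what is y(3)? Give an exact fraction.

56451/10864

y(1) = (6 + 27/6)/2 = 21/4.
y(2) = (21/4 + 27/(21/4))/2 = 291/56.
y(3) = (291/56 + 27/(291/56))/2 = 56451/10864.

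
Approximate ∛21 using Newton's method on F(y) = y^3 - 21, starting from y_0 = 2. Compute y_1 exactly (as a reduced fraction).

37/12

F'(y) = 3y^2.
F(2) = -13, F'(2) = 12, so y_1 = 2 - (-13)/12 = 37/12.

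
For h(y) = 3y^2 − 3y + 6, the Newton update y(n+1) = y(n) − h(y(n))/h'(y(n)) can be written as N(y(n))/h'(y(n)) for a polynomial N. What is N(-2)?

h'(y) = 6y − 3.
N(y) = y·h'(y) − h(y) = y·(6y − 3) − (3y^2 − 3y + 6) = 3y^2 − 6.
N(-2) = 6.

6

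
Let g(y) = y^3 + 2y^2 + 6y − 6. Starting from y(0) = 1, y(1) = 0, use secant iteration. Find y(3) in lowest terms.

27/35

g(1) = 3, g(0) = −6. y(2) = 0 − (−6)·(0 − 1)/((−6) − 3) = 2/3.
g(0) = −6, g(2/3) = −22/27. y(3) = (2/3) − (−22/27)·((2/3) − 0)/((−22/27) − (−6)) = 27/35.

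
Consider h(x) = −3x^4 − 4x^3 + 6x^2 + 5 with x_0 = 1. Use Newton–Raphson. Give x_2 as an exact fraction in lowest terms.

1127/912

h'(x) = −12x^3 − 12x^2 + 12x.
h(1) = 4, h'(1) = −12, so x_1 = 1 − 4/(−12) = 4/3.
h(4/3) = −89/27, h'(4/3) = −304/9, so x_2 = (4/3) − (−89/27)/(−304/9) = 1127/912.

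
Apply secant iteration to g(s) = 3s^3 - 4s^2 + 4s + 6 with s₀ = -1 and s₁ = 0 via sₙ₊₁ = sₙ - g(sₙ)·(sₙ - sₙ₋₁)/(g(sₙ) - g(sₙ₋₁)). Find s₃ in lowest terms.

-363/428

g(-1) = -5, g(0) = 6. s₂ = 0 - 6·(0 - (-1))/(6 - (-5)) = -6/11.
g(0) = 6, g(-6/11) = 2850/1331. s₃ = (-6/11) - (2850/1331)·((-6/11) - 0)/((2850/1331) - 6) = -363/428.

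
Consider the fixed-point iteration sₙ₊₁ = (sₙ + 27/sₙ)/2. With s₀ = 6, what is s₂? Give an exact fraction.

291/56

s₁ = (6 + 27/6)/2 = 21/4.
s₂ = (21/4 + 27/(21/4))/2 = 291/56.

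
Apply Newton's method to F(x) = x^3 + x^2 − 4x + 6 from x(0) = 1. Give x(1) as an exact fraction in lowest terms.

−3

F'(x) = 3x^2 + 2x − 4.
F(1) = 4, F'(1) = 1, so x(1) = 1 − 4/1 = −3.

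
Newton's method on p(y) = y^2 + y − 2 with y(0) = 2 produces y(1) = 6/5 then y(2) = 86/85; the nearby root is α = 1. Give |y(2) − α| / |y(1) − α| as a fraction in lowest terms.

1/17

y(1) − α = 6/5 − 1 = 1/5, so |y(1) − α| = 1/5.
y(2) − α = 86/85 − 1 = 1/85, so |y(2) − α| = 1/85.
Ratio = (1/85) / (1/5) = 1/17.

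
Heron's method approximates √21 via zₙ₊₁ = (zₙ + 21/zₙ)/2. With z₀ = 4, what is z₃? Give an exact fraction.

z₁ = (4 + 21/4)/2 = 37/8.
z₂ = (37/8 + 21/(37/8))/2 = 2713/592.
z₃ = (2713/592 + 21/(2713/592))/2 = 14720113/3212192.

14720113/3212192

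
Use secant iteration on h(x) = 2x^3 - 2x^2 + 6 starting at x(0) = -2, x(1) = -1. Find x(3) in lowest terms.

-641/541

h(-2) = -18, h(-1) = 2. x(2) = (-1) - 2·((-1) - (-2))/(2 - (-18)) = -11/10.
h(-1) = 2, h(-11/10) = 459/500. x(3) = (-11/10) - (459/500)·((-11/10) - (-1))/((459/500) - 2) = -641/541.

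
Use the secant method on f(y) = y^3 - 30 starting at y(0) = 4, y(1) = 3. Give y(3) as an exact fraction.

39340/12657

f(4) = 34, f(3) = -3. y(2) = 3 - (-3)·(3 - 4)/((-3) - 34) = 114/37.
f(3) = -3, f(114/37) = -38046/50653. y(3) = (114/37) - (-38046/50653)·((114/37) - 3)/((-38046/50653) - (-3)) = 39340/12657.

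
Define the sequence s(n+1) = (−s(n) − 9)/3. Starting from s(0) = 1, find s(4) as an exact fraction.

s(1) = (−1 − 9)/3 = −10/3.
s(2) = (−(−10/3) − 9)/3 = −17/9.
s(3) = (−(−17/9) − 9)/3 = −64/27.
s(4) = (−(−64/27) − 9)/3 = −179/81.

−179/81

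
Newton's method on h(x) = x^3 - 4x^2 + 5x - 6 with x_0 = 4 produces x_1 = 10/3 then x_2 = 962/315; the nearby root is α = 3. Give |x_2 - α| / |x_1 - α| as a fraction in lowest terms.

x_1 - α = 10/3 - 3 = 1/3, so |x_1 - α| = 1/3.
x_2 - α = 962/315 - 3 = 17/315, so |x_2 - α| = 17/315.
Ratio = (17/315) / (1/3) = 17/105.

17/105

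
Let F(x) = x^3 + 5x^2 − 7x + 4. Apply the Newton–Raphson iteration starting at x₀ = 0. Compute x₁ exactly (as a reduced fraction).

F'(x) = 3x^2 + 10x − 7.
F(0) = 4, F'(0) = −7, so x₁ = 0 − 4/(−7) = 4/7.

4/7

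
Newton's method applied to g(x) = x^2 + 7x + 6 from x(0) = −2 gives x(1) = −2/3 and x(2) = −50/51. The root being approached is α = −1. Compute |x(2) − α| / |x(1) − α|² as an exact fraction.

x(1) − α = −2/3 − (−1) = −2/3 + 1 = 1/3, so |x(1) − α| = 1/3.
x(2) − α = −50/51 − (−1) = −50/51 + 1 = 1/51, so |x(2) − α| = 1/51.
|x(1) − α|² = 1/9.
Ratio = (1/51) / (1/9) = 3/17.

3/17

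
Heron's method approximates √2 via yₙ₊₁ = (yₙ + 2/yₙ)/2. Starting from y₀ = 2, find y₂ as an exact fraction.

y₁ = (2 + 2/2)/2 = 3/2.
y₂ = (3/2 + 2/(3/2))/2 = 17/12.

17/12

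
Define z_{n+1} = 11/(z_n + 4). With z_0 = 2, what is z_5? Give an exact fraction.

z_1 = 11/(2 + 4) = 11/6.
z_2 = 11/(11/6 + 4) = 66/35.
z_3 = 11/(66/35 + 4) = 385/206.
z_4 = 11/(385/206 + 4) = 2266/1209.
z_5 = 11/(2266/1209 + 4) = 13299/7102.

13299/7102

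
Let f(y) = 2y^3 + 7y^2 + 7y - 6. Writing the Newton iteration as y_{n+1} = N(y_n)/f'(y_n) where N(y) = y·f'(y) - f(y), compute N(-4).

f'(y) = 6y^2 + 14y + 7.
N(y) = y·f'(y) - f(y) = y·(6y^2 + 14y + 7) - (2y^3 + 7y^2 + 7y - 6) = 4y^3 + 7y^2 + 6.
N(-4) = -138.

-138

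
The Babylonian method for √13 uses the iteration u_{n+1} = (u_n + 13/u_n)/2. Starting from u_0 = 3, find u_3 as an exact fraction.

u_1 = (3 + 13/3)/2 = 11/3.
u_2 = (11/3 + 13/(11/3))/2 = 119/33.
u_3 = (119/33 + 13/(119/33))/2 = 14159/3927.

14159/3927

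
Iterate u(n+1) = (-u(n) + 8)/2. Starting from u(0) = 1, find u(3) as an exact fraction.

u(1) = (-1 + 8)/2 = 7/2.
u(2) = (-(7/2) + 8)/2 = 9/4.
u(3) = (-(9/4) + 8)/2 = 23/8.

23/8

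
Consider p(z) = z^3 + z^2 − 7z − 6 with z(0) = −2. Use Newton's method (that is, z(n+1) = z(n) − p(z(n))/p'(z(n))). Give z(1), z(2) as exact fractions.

z(1) = −6, z(2) = −390/89

p'(z) = 3z^2 + 2z − 7.
p(−2) = 4, p'(−2) = 1, so z(1) = (−2) − 4/1 = −6.
p(−6) = −144, p'(−6) = 89, so z(2) = (−6) − (−144)/89 = −390/89.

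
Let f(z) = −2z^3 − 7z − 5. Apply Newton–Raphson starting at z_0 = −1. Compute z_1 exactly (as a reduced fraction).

f'(z) = −6z^2 − 7.
f(−1) = 4, f'(−1) = −13, so z_1 = (−1) − 4/(−13) = −9/13.

−9/13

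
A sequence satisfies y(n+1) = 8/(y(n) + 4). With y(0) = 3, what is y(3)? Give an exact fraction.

36/25

y(1) = 8/(3 + 4) = 8/7.
y(2) = 8/(8/7 + 4) = 14/9.
y(3) = 8/(14/9 + 4) = 36/25.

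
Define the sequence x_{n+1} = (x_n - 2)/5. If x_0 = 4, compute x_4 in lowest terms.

-308/625

x_1 = (4 - 2)/5 = 2/5.
x_2 = ((2/5) - 2)/5 = -8/25.
x_3 = ((-8/25) - 2)/5 = -58/125.
x_4 = ((-58/125) - 2)/5 = -308/625.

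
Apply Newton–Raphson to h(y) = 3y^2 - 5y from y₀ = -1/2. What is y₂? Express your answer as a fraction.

h'(y) = 6y - 5.
h(-1/2) = 13/4, h'(-1/2) = -8, so y₁ = (-1/2) - (13/4)/(-8) = -3/32.
h(-3/32) = 507/1024, h'(-3/32) = -89/16, so y₂ = (-3/32) - (507/1024)/(-89/16) = -27/5696.

-27/5696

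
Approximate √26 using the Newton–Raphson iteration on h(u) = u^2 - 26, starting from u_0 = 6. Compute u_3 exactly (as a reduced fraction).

7196593/1411368

h'(u) = 2u.
h(6) = 10, h'(6) = 12, so u_1 = 6 - 10/12 = 31/6.
h(31/6) = 25/36, h'(31/6) = 31/3, so u_2 = (31/6) - (25/36)/(31/3) = 1897/372.
h(1897/372) = 625/138384, h'(1897/372) = 1897/186, so u_3 = (1897/372) - (625/138384)/(1897/186) = 7196593/1411368.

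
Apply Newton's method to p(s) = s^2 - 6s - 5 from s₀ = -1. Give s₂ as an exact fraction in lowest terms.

p'(s) = 2s - 6.
p(-1) = 2, p'(-1) = -8, so s₁ = (-1) - 2/(-8) = -3/4.
p(-3/4) = 1/16, p'(-3/4) = -15/2, so s₂ = (-3/4) - (1/16)/(-15/2) = -89/120.

-89/120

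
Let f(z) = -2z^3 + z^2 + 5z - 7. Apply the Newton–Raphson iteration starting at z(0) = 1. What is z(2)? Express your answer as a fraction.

f'(z) = -6z^2 + 2z + 5.
f(1) = -3, f'(1) = 1, so z(1) = 1 - (-3)/1 = 4.
f(4) = -99, f'(4) = -83, so z(2) = 4 - (-99)/(-83) = 233/83.

233/83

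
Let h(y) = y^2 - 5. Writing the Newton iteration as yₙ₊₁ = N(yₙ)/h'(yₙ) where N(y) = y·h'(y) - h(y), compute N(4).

21

h'(y) = 2y.
N(y) = y·h'(y) - h(y) = y·(2y) - (y^2 - 5) = y^2 + 5.
N(4) = 21.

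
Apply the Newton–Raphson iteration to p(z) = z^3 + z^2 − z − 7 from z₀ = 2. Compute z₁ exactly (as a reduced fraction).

9/5

p'(z) = 3z^2 + 2z − 1.
p(2) = 3, p'(2) = 15, so z₁ = 2 − 3/15 = 9/5.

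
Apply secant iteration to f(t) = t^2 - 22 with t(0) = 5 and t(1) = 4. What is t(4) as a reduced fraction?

f(5) = 3, f(4) = -6. t(2) = 4 - (-6)·(4 - 5)/((-6) - 3) = 14/3.
f(4) = -6, f(14/3) = -2/9. t(3) = (14/3) - (-2/9)·((14/3) - 4)/((-2/9) - (-6)) = 61/13.
f(14/3) = -2/9, f(61/13) = 3/169. t(4) = (61/13) - (3/169)·((61/13) - (14/3))/((3/169) - (-2/9)) = 1712/365.

1712/365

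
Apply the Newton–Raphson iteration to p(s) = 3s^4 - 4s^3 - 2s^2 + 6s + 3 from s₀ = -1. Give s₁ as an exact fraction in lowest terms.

p'(s) = 12s^3 - 12s^2 - 4s + 6.
p(-1) = 2, p'(-1) = -14, so s₁ = (-1) - 2/(-14) = -6/7.

-6/7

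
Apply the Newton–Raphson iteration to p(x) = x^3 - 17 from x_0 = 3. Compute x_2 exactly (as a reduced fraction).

1050433/408321

p'(x) = 3x^2.
p(3) = 10, p'(3) = 27, so x_1 = 3 - 10/27 = 71/27.
p(71/27) = 23300/19683, p'(71/27) = 5041/243, so x_2 = (71/27) - (23300/19683)/(5041/243) = 1050433/408321.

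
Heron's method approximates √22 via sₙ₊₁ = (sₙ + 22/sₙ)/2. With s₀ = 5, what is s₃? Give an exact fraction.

38878481/8288920

s₁ = (5 + 22/5)/2 = 47/10.
s₂ = (47/10 + 22/(47/10))/2 = 4409/940.
s₃ = (4409/940 + 22/(4409/940))/2 = 38878481/8288920.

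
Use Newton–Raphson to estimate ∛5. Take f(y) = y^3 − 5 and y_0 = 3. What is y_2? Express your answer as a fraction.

509173/281961

f'(y) = 3y^2.
f(3) = 22, f'(3) = 27, so y_1 = 3 − 22/27 = 59/27.
f(59/27) = 106964/19683, f'(59/27) = 3481/243, so y_2 = (59/27) − (106964/19683)/(3481/243) = 509173/281961.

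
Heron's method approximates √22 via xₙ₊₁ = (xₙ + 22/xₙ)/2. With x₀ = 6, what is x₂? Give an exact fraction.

x₁ = (6 + 22/6)/2 = 29/6.
x₂ = (29/6 + 22/(29/6))/2 = 1633/348.

1633/348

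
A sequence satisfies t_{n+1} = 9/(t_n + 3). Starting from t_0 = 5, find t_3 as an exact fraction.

33/19

t_1 = 9/(5 + 3) = 9/8.
t_2 = 9/(9/8 + 3) = 24/11.
t_3 = 9/(24/11 + 3) = 33/19.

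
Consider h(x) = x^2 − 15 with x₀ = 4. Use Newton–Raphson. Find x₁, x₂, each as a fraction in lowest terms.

x₁ = 31/8, x₂ = 1921/496

h'(x) = 2x.
h(4) = 1, h'(4) = 8, so x₁ = 4 − 1/8 = 31/8.
h(31/8) = 1/64, h'(31/8) = 31/4, so x₂ = (31/8) − (1/64)/(31/4) = 1921/496.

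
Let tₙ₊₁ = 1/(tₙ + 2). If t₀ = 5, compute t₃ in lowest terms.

t₁ = 1/(5 + 2) = 1/7.
t₂ = 1/(1/7 + 2) = 7/15.
t₃ = 1/(7/15 + 2) = 15/37.

15/37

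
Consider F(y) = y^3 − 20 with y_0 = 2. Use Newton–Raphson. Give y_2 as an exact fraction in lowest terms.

74/27

F'(y) = 3y^2.
F(2) = −12, F'(2) = 12, so y_1 = 2 − (−12)/12 = 3.
F(3) = 7, F'(3) = 27, so y_2 = 3 − 7/27 = 74/27.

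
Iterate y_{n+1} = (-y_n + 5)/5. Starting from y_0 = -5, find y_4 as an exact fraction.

103/125

y_1 = (-(-5) + 5)/5 = 2.
y_2 = (-2 + 5)/5 = 3/5.
y_3 = (-(3/5) + 5)/5 = 22/25.
y_4 = (-(22/25) + 5)/5 = 103/125.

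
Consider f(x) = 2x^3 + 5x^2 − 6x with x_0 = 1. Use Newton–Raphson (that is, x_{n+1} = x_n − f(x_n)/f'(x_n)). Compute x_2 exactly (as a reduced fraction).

f'(x) = 6x^2 + 10x − 6.
f(1) = 1, f'(1) = 10, so x_1 = 1 − 1/10 = 9/10.
f(9/10) = 27/250, f'(9/10) = 393/50, so x_2 = (9/10) − (27/250)/(393/50) = 1161/1310.

1161/1310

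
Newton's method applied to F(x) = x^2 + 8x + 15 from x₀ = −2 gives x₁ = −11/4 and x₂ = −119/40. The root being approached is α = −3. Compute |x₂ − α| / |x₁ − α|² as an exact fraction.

x₁ − α = −11/4 − (−3) = −11/4 + 3 = 1/4, so |x₁ − α| = 1/4.
x₂ − α = −119/40 − (−3) = −119/40 + 3 = 1/40, so |x₂ − α| = 1/40.
|x₁ − α|² = 1/16.
Ratio = (1/40) / (1/16) = 2/5.

2/5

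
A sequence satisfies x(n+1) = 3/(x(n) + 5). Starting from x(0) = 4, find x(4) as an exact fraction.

x(1) = 3/(4 + 5) = 1/3.
x(2) = 3/(1/3 + 5) = 9/16.
x(3) = 3/(9/16 + 5) = 48/89.
x(4) = 3/(48/89 + 5) = 267/493.

267/493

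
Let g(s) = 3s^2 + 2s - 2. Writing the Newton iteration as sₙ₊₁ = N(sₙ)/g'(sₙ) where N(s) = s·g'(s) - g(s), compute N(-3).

g'(s) = 6s + 2.
N(s) = s·g'(s) - g(s) = s·(6s + 2) - (3s^2 + 2s - 2) = 3s^2 + 2.
N(-3) = 29.

29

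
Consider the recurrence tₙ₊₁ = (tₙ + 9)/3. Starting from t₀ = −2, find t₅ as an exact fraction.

t₁ = ((−2) + 9)/3 = 7/3.
t₂ = ((7/3) + 9)/3 = 34/9.
t₃ = ((34/9) + 9)/3 = 115/27.
t₄ = ((115/27) + 9)/3 = 358/81.
t₅ = ((358/81) + 9)/3 = 1087/243.

1087/243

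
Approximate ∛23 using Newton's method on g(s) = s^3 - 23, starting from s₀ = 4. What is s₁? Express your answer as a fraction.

151/48

g'(s) = 3s^2.
g(4) = 41, g'(4) = 48, so s₁ = 4 - 41/48 = 151/48.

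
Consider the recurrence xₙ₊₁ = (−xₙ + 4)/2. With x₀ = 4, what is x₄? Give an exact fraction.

3/2

x₁ = (−4 + 4)/2 = 0.
x₂ = (−0 + 4)/2 = 2.
x₃ = (−2 + 4)/2 = 1.
x₄ = (−1 + 4)/2 = 3/2.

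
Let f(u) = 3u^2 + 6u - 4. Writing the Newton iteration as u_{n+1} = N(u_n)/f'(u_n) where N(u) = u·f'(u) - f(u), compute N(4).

f'(u) = 6u + 6.
N(u) = u·f'(u) - f(u) = u·(6u + 6) - (3u^2 + 6u - 4) = 3u^2 + 4.
N(4) = 52.

52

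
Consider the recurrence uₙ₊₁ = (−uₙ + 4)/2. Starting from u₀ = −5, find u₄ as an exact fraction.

u₁ = (−(−5) + 4)/2 = 9/2.
u₂ = (−(9/2) + 4)/2 = −1/4.
u₃ = (−(−1/4) + 4)/2 = 17/8.
u₄ = (−(17/8) + 4)/2 = 15/16.

15/16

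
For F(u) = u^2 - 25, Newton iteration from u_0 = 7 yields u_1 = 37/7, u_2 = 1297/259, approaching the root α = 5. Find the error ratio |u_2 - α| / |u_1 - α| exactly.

1/37

u_1 - α = 37/7 - 5 = 2/7, so |u_1 - α| = 2/7.
u_2 - α = 1297/259 - 5 = 2/259, so |u_2 - α| = 2/259.
Ratio = (2/259) / (2/7) = 1/37.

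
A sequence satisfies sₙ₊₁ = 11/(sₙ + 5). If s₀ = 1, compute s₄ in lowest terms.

2981/1806

s₁ = 11/(1 + 5) = 11/6.
s₂ = 11/(11/6 + 5) = 66/41.
s₃ = 11/(66/41 + 5) = 451/271.
s₄ = 11/(451/271 + 5) = 2981/1806.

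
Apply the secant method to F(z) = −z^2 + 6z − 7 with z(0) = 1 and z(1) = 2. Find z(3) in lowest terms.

F(1) = −2, F(2) = 1. z(2) = 2 − 1·(2 − 1)/(1 − (−2)) = 5/3.
F(2) = 1, F(5/3) = 2/9. z(3) = (5/3) − (2/9)·((5/3) − 2)/((2/9) − 1) = 11/7.

11/7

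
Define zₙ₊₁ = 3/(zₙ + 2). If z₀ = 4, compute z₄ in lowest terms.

48/47

z₁ = 3/(4 + 2) = 1/2.
z₂ = 3/(1/2 + 2) = 6/5.
z₃ = 3/(6/5 + 2) = 15/16.
z₄ = 3/(15/16 + 2) = 48/47.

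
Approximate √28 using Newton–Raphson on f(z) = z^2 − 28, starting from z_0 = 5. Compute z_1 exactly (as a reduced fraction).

53/10

f'(z) = 2z.
f(5) = −3, f'(5) = 10, so z_1 = 5 − (−3)/10 = 53/10.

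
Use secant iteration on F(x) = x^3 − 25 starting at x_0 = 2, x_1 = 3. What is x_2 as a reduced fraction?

55/19

F(2) = −17, F(3) = 2. x_2 = 3 − 2·(3 − 2)/(2 − (−17)) = 55/19.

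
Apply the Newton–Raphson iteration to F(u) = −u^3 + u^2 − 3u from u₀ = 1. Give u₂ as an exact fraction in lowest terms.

−1/86

F'(u) = −3u^2 + 2u − 3.
F(1) = −3, F'(1) = −4, so u₁ = 1 − (−3)/(−4) = 1/4.
F(1/4) = −45/64, F'(1/4) = −43/16, so u₂ = (1/4) − (−45/64)/(−43/16) = −1/86.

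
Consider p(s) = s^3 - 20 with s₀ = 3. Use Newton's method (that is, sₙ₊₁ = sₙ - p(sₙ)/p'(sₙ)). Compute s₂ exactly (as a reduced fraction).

p'(s) = 3s^2.
p(3) = 7, p'(3) = 27, so s₁ = 3 - 7/27 = 74/27.
p(74/27) = 11564/19683, p'(74/27) = 5476/243, so s₂ = (74/27) - (11564/19683)/(5476/243) = 301027/110889.

301027/110889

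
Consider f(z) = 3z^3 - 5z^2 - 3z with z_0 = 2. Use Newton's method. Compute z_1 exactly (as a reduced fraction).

f'(z) = 9z^2 - 10z - 3.
f(2) = -2, f'(2) = 13, so z_1 = 2 - (-2)/13 = 28/13.

28/13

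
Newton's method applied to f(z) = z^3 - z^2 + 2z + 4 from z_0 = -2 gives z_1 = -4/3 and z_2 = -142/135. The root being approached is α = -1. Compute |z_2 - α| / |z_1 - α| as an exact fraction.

7/45

z_1 - α = -4/3 - (-1) = -4/3 + 1 = -1/3, so |z_1 - α| = 1/3.
z_2 - α = -142/135 - (-1) = -142/135 + 1 = -7/135, so |z_2 - α| = 7/135.
Ratio = (7/135) / (1/3) = 7/45.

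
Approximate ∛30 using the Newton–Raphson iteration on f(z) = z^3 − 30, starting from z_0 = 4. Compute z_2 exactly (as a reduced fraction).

700399/224676

f'(z) = 3z^2.
f(4) = 34, f'(4) = 48, so z_1 = 4 − 34/48 = 79/24.
f(79/24) = 78319/13824, f'(79/24) = 6241/192, so z_2 = (79/24) − (78319/13824)/(6241/192) = 700399/224676.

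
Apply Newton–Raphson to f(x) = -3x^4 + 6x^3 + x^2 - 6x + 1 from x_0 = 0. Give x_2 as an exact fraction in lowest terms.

f'(x) = -12x^3 + 18x^2 + 2x - 6.
f(0) = 1, f'(0) = -6, so x_1 = 0 - 1/(-6) = 1/6.
f(1/6) = 23/432, f'(1/6) = -47/9, so x_2 = (1/6) - (23/432)/(-47/9) = 133/752.

133/752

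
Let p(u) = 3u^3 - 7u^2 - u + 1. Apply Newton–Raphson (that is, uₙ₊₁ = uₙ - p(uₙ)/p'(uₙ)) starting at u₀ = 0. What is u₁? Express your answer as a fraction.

1

p'(u) = 9u^2 - 14u - 1.
p(0) = 1, p'(0) = -1, so u₁ = 0 - 1/(-1) = 1.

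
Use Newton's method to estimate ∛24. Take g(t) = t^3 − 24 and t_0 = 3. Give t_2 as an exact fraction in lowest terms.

g'(t) = 3t^2.
g(3) = 3, g'(3) = 27, so t_1 = 3 − 3/27 = 26/9.
g(26/9) = 80/729, g'(26/9) = 676/27, so t_2 = (26/9) − (80/729)/(676/27) = 13162/4563.

13162/4563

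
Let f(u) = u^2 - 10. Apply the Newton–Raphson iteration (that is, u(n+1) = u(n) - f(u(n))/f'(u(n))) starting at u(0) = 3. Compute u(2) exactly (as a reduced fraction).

f'(u) = 2u.
f(3) = -1, f'(3) = 6, so u(1) = 3 - (-1)/6 = 19/6.
f(19/6) = 1/36, f'(19/6) = 19/3, so u(2) = (19/6) - (1/36)/(19/3) = 721/228.

721/228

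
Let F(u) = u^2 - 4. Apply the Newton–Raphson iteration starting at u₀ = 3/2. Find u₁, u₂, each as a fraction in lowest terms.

u₁ = 25/12, u₂ = 1201/600

F'(u) = 2u.
F(3/2) = -7/4, F'(3/2) = 3, so u₁ = (3/2) - (-7/4)/3 = 25/12.
F(25/12) = 49/144, F'(25/12) = 25/6, so u₂ = (25/12) - (49/144)/(25/6) = 1201/600.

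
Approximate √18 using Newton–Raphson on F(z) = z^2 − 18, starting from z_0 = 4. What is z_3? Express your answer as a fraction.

F'(z) = 2z.
F(4) = −2, F'(4) = 8, so z_1 = 4 − (−2)/8 = 17/4.
F(17/4) = 1/16, F'(17/4) = 17/2, so z_2 = (17/4) − (1/16)/(17/2) = 577/136.
F(577/136) = 1/18496, F'(577/136) = 577/68, so z_3 = (577/136) − (1/18496)/(577/68) = 665857/156944.

665857/156944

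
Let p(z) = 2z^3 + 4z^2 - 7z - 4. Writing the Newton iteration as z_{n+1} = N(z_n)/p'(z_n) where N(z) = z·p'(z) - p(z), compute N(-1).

4

p'(z) = 6z^2 + 8z - 7.
N(z) = z·p'(z) - p(z) = z·(6z^2 + 8z - 7) - (2z^3 + 4z^2 - 7z - 4) = 4z^3 + 4z^2 + 4.
N(-1) = 4.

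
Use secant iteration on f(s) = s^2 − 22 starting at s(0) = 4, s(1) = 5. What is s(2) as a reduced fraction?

f(4) = −6, f(5) = 3. s(2) = 5 − 3·(5 − 4)/(3 − (−6)) = 14/3.

14/3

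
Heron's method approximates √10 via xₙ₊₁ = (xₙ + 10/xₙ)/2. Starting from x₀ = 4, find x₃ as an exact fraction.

216401/68432

x₁ = (4 + 10/4)/2 = 13/4.
x₂ = (13/4 + 10/(13/4))/2 = 329/104.
x₃ = (329/104 + 10/(329/104))/2 = 216401/68432.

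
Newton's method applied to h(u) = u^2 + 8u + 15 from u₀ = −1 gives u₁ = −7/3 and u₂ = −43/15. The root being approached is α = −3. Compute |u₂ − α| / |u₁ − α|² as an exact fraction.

3/10

u₁ − α = −7/3 − (−3) = −7/3 + 3 = 2/3, so |u₁ − α| = 2/3.
u₂ − α = −43/15 − (−3) = −43/15 + 3 = 2/15, so |u₂ − α| = 2/15.
|u₁ − α|² = 4/9.
Ratio = (2/15) / (4/9) = 3/10.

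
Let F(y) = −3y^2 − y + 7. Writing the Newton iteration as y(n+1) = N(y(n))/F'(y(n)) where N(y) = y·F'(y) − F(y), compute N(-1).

F'(y) = −6y − 1.
N(y) = y·F'(y) − F(y) = y·(−6y − 1) − (−3y^2 − y + 7) = −3y^2 − 7.
N(-1) = −10.

−10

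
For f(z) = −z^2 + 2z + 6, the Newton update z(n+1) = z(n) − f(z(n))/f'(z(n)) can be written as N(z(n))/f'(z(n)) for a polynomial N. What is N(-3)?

f'(z) = −2z + 2.
N(z) = z·f'(z) − f(z) = z·(−2z + 2) − (−z^2 + 2z + 6) = −z^2 − 6.
N(-3) = −15.

−15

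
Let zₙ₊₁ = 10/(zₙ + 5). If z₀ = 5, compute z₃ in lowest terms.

z₁ = 10/(5 + 5) = 1.
z₂ = 10/(1 + 5) = 5/3.
z₃ = 10/(5/3 + 5) = 3/2.

3/2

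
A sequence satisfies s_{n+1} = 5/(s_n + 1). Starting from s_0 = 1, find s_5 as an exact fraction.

260/137

s_1 = 5/(1 + 1) = 5/2.
s_2 = 5/(5/2 + 1) = 10/7.
s_3 = 5/(10/7 + 1) = 35/17.
s_4 = 5/(35/17 + 1) = 85/52.
s_5 = 5/(85/52 + 1) = 260/137.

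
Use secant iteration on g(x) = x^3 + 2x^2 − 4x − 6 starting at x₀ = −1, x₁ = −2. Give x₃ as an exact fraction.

−11/10

g(−1) = −1, g(−2) = 2. x₂ = (−2) − 2·((−2) − (−1))/(2 − (−1)) = −4/3.
g(−2) = 2, g(−4/3) = 14/27. x₃ = (−4/3) − (14/27)·((−4/3) − (−2))/((14/27) − 2) = −11/10.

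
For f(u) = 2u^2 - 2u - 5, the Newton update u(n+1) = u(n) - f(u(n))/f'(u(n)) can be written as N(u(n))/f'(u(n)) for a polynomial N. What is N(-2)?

13

f'(u) = 4u - 2.
N(u) = u·f'(u) - f(u) = u·(4u - 2) - (2u^2 - 2u - 5) = 2u^2 + 5.
N(-2) = 13.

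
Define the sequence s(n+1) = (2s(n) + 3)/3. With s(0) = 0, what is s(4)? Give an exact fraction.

65/27

s(1) = (2·0 + 3)/3 = 1.
s(2) = (2·1 + 3)/3 = 5/3.
s(3) = (2·(5/3) + 3)/3 = 19/9.
s(4) = (2·(19/9) + 3)/3 = 65/27.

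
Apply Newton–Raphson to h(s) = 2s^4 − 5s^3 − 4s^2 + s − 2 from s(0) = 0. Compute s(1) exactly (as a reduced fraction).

2

h'(s) = 8s^3 − 15s^2 − 8s + 1.
h(0) = −2, h'(0) = 1, so s(1) = 0 − (−2)/1 = 2.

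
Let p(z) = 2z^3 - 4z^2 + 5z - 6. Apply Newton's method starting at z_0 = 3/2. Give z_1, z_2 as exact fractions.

p'(z) = 6z^2 - 8z + 5.
p(3/2) = -3/4, p'(3/2) = 13/2, so z_1 = (3/2) - (-3/4)/(13/2) = 21/13.
p(21/13) = 153/2197, p'(21/13) = 1307/169, so z_2 = (21/13) - (153/2197)/(1307/169) = 27294/16991.

z_1 = 21/13, z_2 = 27294/16991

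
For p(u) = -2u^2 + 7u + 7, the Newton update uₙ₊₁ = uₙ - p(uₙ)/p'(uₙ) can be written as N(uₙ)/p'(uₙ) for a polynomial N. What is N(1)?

-9

p'(u) = -4u + 7.
N(u) = u·p'(u) - p(u) = u·(-4u + 7) - (-2u^2 + 7u + 7) = -2u^2 - 7.
N(1) = -9.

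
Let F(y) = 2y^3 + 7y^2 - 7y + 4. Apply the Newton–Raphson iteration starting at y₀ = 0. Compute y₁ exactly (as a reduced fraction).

F'(y) = 6y^2 + 14y - 7.
F(0) = 4, F'(0) = -7, so y₁ = 0 - 4/(-7) = 4/7.

4/7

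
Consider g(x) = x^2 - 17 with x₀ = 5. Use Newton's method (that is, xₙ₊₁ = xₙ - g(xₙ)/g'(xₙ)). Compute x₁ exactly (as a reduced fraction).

21/5

g'(x) = 2x.
g(5) = 8, g'(5) = 10, so x₁ = 5 - 8/10 = 21/5.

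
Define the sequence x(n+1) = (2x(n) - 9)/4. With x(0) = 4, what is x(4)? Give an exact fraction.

-127/32

x(1) = (2·4 - 9)/4 = -1/4.
x(2) = (2·(-1/4) - 9)/4 = -19/8.
x(3) = (2·(-19/8) - 9)/4 = -55/16.
x(4) = (2·(-55/16) - 9)/4 = -127/32.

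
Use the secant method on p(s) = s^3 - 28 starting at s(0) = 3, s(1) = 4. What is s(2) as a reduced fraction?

112/37

p(3) = -1, p(4) = 36. s(2) = 4 - 36·(4 - 3)/(36 - (-1)) = 112/37.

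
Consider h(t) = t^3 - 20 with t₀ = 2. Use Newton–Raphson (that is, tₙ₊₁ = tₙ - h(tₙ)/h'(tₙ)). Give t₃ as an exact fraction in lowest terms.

301027/110889

h'(t) = 3t^2.
h(2) = -12, h'(2) = 12, so t₁ = 2 - (-12)/12 = 3.
h(3) = 7, h'(3) = 27, so t₂ = 3 - 7/27 = 74/27.
h(74/27) = 11564/19683, h'(74/27) = 5476/243, so t₃ = (74/27) - (11564/19683)/(5476/243) = 301027/110889.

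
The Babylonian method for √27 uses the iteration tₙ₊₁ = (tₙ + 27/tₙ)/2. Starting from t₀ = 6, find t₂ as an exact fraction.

291/56

t₁ = (6 + 27/6)/2 = 21/4.
t₂ = (21/4 + 27/(21/4))/2 = 291/56.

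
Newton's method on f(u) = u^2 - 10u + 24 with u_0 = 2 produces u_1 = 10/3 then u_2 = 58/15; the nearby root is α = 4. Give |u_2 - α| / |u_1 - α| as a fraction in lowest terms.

u_1 - α = 10/3 - 4 = -2/3, so |u_1 - α| = 2/3.
u_2 - α = 58/15 - 4 = -2/15, so |u_2 - α| = 2/15.
Ratio = (2/15) / (2/3) = 1/5.

1/5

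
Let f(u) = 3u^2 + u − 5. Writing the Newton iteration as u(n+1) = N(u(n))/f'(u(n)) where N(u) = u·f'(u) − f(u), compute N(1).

8

f'(u) = 6u + 1.
N(u) = u·f'(u) − f(u) = u·(6u + 1) − (3u^2 + u − 5) = 3u^2 + 5.
N(1) = 8.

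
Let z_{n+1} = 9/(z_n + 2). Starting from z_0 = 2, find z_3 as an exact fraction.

z_1 = 9/(2 + 2) = 9/4.
z_2 = 9/(9/4 + 2) = 36/17.
z_3 = 9/(36/17 + 2) = 153/70.

153/70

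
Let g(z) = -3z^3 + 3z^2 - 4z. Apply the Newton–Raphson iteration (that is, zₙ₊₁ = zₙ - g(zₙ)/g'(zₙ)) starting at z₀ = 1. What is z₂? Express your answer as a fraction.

g'(z) = -9z^2 + 6z - 4.
g(1) = -4, g'(1) = -7, so z₁ = 1 - (-4)/(-7) = 3/7.
g(3/7) = -480/343, g'(3/7) = -151/49, so z₂ = (3/7) - (-480/343)/(-151/49) = -27/1057.

-27/1057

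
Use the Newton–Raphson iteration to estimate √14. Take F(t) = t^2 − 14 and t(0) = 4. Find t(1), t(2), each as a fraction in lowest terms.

t(1) = 15/4, t(2) = 449/120

F'(t) = 2t.
F(4) = 2, F'(4) = 8, so t(1) = 4 − 2/8 = 15/4.
F(15/4) = 1/16, F'(15/4) = 15/2, so t(2) = (15/4) − (1/16)/(15/2) = 449/120.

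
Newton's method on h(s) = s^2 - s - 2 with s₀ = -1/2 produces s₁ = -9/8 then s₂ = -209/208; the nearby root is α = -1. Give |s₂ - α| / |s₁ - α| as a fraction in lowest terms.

s₁ - α = -9/8 - (-1) = -9/8 + 1 = -1/8, so |s₁ - α| = 1/8.
s₂ - α = -209/208 - (-1) = -209/208 + 1 = -1/208, so |s₂ - α| = 1/208.
Ratio = (1/208) / (1/8) = 1/26.

1/26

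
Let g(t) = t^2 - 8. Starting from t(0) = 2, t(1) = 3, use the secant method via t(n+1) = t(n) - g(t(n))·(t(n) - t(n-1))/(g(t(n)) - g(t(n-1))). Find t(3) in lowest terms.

g(2) = -4, g(3) = 1. t(2) = 3 - 1·(3 - 2)/(1 - (-4)) = 14/5.
g(3) = 1, g(14/5) = -4/25. t(3) = (14/5) - (-4/25)·((14/5) - 3)/((-4/25) - 1) = 82/29.

82/29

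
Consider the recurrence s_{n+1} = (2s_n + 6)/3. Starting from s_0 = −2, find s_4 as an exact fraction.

358/81

s_1 = (2·(−2) + 6)/3 = 2/3.
s_2 = (2·(2/3) + 6)/3 = 22/9.
s_3 = (2·(22/9) + 6)/3 = 98/27.
s_4 = (2·(98/27) + 6)/3 = 358/81.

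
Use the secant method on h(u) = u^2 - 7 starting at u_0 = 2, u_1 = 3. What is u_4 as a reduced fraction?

971/367

h(2) = -3, h(3) = 2. u_2 = 3 - 2·(3 - 2)/(2 - (-3)) = 13/5.
h(3) = 2, h(13/5) = -6/25. u_3 = (13/5) - (-6/25)·((13/5) - 3)/((-6/25) - 2) = 37/14.
h(13/5) = -6/25, h(37/14) = -3/196. u_4 = (37/14) - (-3/196)·((37/14) - (13/5))/((-3/196) - (-6/25)) = 971/367.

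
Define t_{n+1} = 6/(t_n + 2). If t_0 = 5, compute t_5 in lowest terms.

426/265

t_1 = 6/(5 + 2) = 6/7.
t_2 = 6/(6/7 + 2) = 21/10.
t_3 = 6/(21/10 + 2) = 60/41.
t_4 = 6/(60/41 + 2) = 123/71.
t_5 = 6/(123/71 + 2) = 426/265.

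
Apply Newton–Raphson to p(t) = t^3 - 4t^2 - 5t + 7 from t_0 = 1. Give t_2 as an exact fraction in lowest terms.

p'(t) = 3t^2 - 8t - 5.
p(1) = -1, p'(1) = -10, so t_1 = 1 - (-1)/(-10) = 9/10.
p(9/10) = -11/1000, p'(9/10) = -977/100, so t_2 = (9/10) - (-11/1000)/(-977/100) = 4391/4885.

4391/4885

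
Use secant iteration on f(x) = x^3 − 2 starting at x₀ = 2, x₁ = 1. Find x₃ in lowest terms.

f(2) = 6, f(1) = −1. x₂ = 1 − (−1)·(1 − 2)/((−1) − 6) = 8/7.
f(1) = −1, f(8/7) = −174/343. x₃ = (8/7) − (−174/343)·((8/7) − 1)/((−174/343) − (−1)) = 218/169.

218/169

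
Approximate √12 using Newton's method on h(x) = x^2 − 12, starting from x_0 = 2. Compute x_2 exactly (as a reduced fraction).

7/2

h'(x) = 2x.
h(2) = −8, h'(2) = 4, so x_1 = 2 − (−8)/4 = 4.
h(4) = 4, h'(4) = 8, so x_2 = 4 − 4/8 = 7/2.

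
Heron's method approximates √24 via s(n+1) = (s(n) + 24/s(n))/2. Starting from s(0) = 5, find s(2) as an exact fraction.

4801/980

s(1) = (5 + 24/5)/2 = 49/10.
s(2) = (49/10 + 24/(49/10))/2 = 4801/980.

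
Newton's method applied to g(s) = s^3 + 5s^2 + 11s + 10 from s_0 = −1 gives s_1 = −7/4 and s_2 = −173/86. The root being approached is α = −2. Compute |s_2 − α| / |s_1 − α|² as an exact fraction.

s_1 − α = −7/4 − (−2) = −7/4 + 2 = 1/4, so |s_1 − α| = 1/4.
s_2 − α = −173/86 − (−2) = −173/86 + 2 = −1/86, so |s_2 − α| = 1/86.
|s_1 − α|² = 1/16.
Ratio = (1/86) / (1/16) = 8/43.

8/43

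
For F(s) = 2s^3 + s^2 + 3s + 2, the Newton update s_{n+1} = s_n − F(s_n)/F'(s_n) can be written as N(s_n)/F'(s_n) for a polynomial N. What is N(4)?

F'(s) = 6s^2 + 2s + 3.
N(s) = s·F'(s) − F(s) = s·(6s^2 + 2s + 3) − (2s^3 + s^2 + 3s + 2) = 4s^3 + s^2 − 2.
N(4) = 270.

270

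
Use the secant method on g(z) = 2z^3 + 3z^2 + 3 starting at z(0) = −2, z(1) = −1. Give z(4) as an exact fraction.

g(−2) = −1, g(−1) = 4. z(2) = (−1) − 4·((−1) − (−2))/(4 − (−1)) = −9/5.
g(−1) = 4, g(−9/5) = 132/125. z(3) = (−9/5) − (132/125)·((−9/5) − (−1))/((132/125) − 4) = −48/23.
g(−9/5) = 132/125, g(−48/23) = −25707/12167. z(4) = (−48/23) − (−25707/12167)·((−48/23) − (−9/5))/((−25707/12167) − (132/125)) = −92281/48681.

−92281/48681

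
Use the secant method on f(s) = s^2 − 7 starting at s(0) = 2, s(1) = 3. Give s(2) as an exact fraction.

13/5

f(2) = −3, f(3) = 2. s(2) = 3 − 2·(3 − 2)/(2 − (−3)) = 13/5.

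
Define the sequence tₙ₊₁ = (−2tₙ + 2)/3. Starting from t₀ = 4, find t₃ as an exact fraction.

t₁ = (−2·4 + 2)/3 = −2.
t₂ = (−2·(−2) + 2)/3 = 2.
t₃ = (−2·2 + 2)/3 = −2/3.

−2/3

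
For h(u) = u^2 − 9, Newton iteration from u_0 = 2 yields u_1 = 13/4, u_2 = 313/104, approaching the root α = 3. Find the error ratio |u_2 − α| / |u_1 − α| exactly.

1/26

u_1 − α = 13/4 − 3 = 1/4, so |u_1 − α| = 1/4.
u_2 − α = 313/104 − 3 = 1/104, so |u_2 − α| = 1/104.
Ratio = (1/104) / (1/4) = 1/26.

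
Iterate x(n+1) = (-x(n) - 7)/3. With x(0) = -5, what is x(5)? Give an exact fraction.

-422/243

x(1) = (-(-5) - 7)/3 = -2/3.
x(2) = (-(-2/3) - 7)/3 = -19/9.
x(3) = (-(-19/9) - 7)/3 = -44/27.
x(4) = (-(-44/27) - 7)/3 = -145/81.
x(5) = (-(-145/81) - 7)/3 = -422/243.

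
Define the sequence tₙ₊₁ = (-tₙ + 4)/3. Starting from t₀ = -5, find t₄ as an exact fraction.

t₁ = (-(-5) + 4)/3 = 3.
t₂ = (-3 + 4)/3 = 1/3.
t₃ = (-(1/3) + 4)/3 = 11/9.
t₄ = (-(11/9) + 4)/3 = 25/27.

25/27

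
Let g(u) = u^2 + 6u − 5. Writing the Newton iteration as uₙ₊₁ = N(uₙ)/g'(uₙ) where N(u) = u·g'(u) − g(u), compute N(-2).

g'(u) = 2u + 6.
N(u) = u·g'(u) − g(u) = u·(2u + 6) − (u^2 + 6u − 5) = u^2 + 5.
N(-2) = 9.

9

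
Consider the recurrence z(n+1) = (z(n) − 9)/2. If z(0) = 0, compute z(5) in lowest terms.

z(1) = (0 − 9)/2 = −9/2.
z(2) = ((−9/2) − 9)/2 = −27/4.
z(3) = ((−27/4) − 9)/2 = −63/8.
z(4) = ((−63/8) − 9)/2 = −135/16.
z(5) = ((−135/16) − 9)/2 = −279/32.

−279/32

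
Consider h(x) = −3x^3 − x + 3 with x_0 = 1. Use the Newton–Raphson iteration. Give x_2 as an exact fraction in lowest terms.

3687/4145

h'(x) = −9x^2 − 1.
h(1) = −1, h'(1) = −10, so x_1 = 1 − (−1)/(−10) = 9/10.
h(9/10) = −87/1000, h'(9/10) = −829/100, so x_2 = (9/10) − (−87/1000)/(−829/100) = 3687/4145.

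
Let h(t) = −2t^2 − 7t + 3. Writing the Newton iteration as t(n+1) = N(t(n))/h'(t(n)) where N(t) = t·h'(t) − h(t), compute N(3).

h'(t) = −4t − 7.
N(t) = t·h'(t) − h(t) = t·(−4t − 7) − (−2t^2 − 7t + 3) = −2t^2 − 3.
N(3) = −21.

−21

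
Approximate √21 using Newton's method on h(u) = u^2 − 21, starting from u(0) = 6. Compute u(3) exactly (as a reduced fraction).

h'(u) = 2u.
h(6) = 15, h'(6) = 12, so u(1) = 6 − 15/12 = 19/4.
h(19/4) = 25/16, h'(19/4) = 19/2, so u(2) = (19/4) − (25/16)/(19/2) = 697/152.
h(697/152) = 625/23104, h'(697/152) = 697/76, so u(3) = (697/152) − (625/23104)/(697/76) = 970993/211888.

970993/211888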